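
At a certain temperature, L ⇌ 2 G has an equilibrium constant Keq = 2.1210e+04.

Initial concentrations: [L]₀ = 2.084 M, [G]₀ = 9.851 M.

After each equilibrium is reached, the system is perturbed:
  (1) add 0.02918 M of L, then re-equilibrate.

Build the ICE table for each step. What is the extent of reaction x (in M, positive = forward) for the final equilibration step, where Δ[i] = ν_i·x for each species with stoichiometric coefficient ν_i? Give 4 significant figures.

Q₀ = 46.57 vs Keq = 2.1210e+04 ⇒ Q<K, forward
Step 1:
                   L          G
  Initial      2.084      9.851
  Change      -2.075       4.15
  Equil     0.009242         14
  solve Keq expr → x = 2.075; check Q = 2.1210e+04
Then add 0.02918 M of L.
Step 2:
                   L          G
  Initial    0.03842         14
  Change     -0.0291    0.05821
  Equil     0.009319      14.06
  solve Keq expr → x = 0.0291; check Q = 2.1210e+04

x = 0.0291 M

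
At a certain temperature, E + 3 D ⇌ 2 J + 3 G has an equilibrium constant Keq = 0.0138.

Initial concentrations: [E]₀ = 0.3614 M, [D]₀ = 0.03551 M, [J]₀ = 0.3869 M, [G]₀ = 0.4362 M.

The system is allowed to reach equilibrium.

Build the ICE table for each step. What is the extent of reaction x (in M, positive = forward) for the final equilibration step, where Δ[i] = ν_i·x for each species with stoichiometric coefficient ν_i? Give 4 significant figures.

x = -0.09096 M

Q₀ = 767.7 vs Keq = 0.0138 ⇒ Q>K, reverse
Step 1:
                   E          D          J          G
  Initial     0.3614    0.03551     0.3869     0.4362
  Change     0.09096     0.2729    -0.1819    -0.2729
  Equil       0.4524     0.3084      0.205     0.1633
  solve Keq expr → x = -0.09096; check Q = 0.0138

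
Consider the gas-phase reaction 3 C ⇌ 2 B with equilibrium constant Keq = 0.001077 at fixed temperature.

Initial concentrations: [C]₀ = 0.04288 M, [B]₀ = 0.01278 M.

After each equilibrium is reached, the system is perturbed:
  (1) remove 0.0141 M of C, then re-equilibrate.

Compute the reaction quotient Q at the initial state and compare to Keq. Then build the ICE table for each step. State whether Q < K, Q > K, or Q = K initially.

Q₀ = 2.072 vs Keq = 0.001077 ⇒ Q>K, reverse
Step 1:
                    C           B
  init        0.04288     0.01278
  Δ           0.01842    -0.01228
  eq           0.0613  4.9811e-04
  solve Keq expr → x = -0.006141; check Q = 0.001077
Then remove 0.0141 M of C.
Step 2:
                    C           B
  init         0.0472  4.9811e-04
  Δ        2.3850e-04 -1.5900e-04
  eq          0.04744  3.3911e-04
  solve Keq expr → x = -7.9501e-05; check Q = 0.001077

Q₀ = 2.072; Q > K (proceeds reverse)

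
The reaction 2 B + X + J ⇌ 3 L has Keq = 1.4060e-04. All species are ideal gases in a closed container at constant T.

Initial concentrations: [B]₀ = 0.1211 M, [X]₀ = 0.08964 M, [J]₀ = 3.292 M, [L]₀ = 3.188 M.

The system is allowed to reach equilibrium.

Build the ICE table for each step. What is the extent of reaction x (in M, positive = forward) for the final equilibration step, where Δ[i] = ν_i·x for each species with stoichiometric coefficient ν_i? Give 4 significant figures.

Q₀ = 7487 vs Keq = 1.4060e-04 ⇒ Q>K, reverse
Step 1:
                  B         X         J         L
  I          0.1211   0.08964     3.292     3.188
  C           2.028     1.014     1.014    -3.042
  E           2.149     1.104     4.306    0.1456
  solve Keq expr → x = -1.014; check Q = 1.4060e-04

x = -1.014 M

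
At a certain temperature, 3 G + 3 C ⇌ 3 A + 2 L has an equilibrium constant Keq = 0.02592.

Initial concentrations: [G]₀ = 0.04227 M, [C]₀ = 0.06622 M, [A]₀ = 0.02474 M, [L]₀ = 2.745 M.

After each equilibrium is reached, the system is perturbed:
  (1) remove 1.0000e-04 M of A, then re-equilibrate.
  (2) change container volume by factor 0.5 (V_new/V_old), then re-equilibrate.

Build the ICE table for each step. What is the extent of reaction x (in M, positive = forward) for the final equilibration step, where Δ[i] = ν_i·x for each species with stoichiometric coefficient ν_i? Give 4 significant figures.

x = 1.5140e-04 M

Q₀ = 5203 vs Keq = 0.02592 ⇒ Q>K, reverse
Step 1:
                   G          C          A          L
  I          0.04227    0.06622    0.02474      2.745
  C          0.02384    0.02384   -0.02384   -0.01589
  E          0.06611    0.09006 9.0220e-04      2.729
  solve Keq expr → x = -0.007946; check Q = 0.02592
Then remove 1.0000e-04 M of A.
Step 2:
                   G          C          A          L
  I          0.06611    0.09006 8.0220e-04      2.729
  C       -9.7676e-05 -9.7676e-05 9.7676e-05 6.5117e-05
  E          0.06601    0.08996 8.9988e-04      2.729
  solve Keq expr → x = 3.2559e-05; check Q = 0.02592
Then change container volume by factor 0.5 (V_new/V_old).
Step 3:
                   G          C          A          L
  I            0.132     0.1799     0.0018      5.458
  C       -4.5421e-04 -4.5421e-04 4.5421e-04 3.0280e-04
  E           0.1316     0.1795   0.002254      5.459
  solve Keq expr → x = 1.5140e-04; check Q = 0.02592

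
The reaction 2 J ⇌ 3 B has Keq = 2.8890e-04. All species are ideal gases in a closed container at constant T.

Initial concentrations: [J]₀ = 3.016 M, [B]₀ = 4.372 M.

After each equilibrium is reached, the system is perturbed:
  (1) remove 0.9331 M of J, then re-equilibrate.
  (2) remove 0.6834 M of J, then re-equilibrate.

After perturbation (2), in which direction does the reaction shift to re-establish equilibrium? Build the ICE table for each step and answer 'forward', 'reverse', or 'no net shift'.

Direction: reverse

Q₀ = 9.187 vs Keq = 2.8890e-04 ⇒ Q>K, reverse
Step 1:
                  J         B
  init        3.016     4.372
  Δ           2.773    -4.159
  eq          5.789    0.2131
  solve Keq expr → x = -1.386; check Q = 2.8890e-04
Then remove 0.9331 M of J.
Step 2:
                  J         B
  init        4.855    0.2131
  Δ         0.01544  -0.02317
  eq          4.871      0.19
  solve Keq expr → x = -0.007722; check Q = 2.8890e-04
Then remove 0.6834 M of J.
Step 3:
                  J         B
  init        4.188      0.19
  Δ         0.01192  -0.01789
  eq          4.199    0.1721
  solve Keq expr → x = -0.005962; check Q = 2.8890e-04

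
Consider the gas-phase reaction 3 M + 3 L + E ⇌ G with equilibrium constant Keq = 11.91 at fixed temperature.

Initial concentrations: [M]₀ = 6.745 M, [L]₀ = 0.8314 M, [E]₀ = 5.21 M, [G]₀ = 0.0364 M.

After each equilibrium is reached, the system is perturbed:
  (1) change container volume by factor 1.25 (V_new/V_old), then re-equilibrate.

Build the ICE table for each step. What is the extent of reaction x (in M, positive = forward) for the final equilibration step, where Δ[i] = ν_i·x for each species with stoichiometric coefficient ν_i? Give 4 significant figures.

x = -0.004254 M

Q₀ = 3.9618e-05 vs Keq = 11.91 ⇒ Q<K, forward
Step 1:
                    M           L           E           G
  I             6.745      0.8314        5.21      0.0364
  C           -0.8023     -0.8023     -0.2674      0.2674
  E             5.943     0.02908       4.943      0.3038
  solve Keq expr → x = 0.2674; check Q = 11.91
Then change container volume by factor 1.25 (V_new/V_old).
Step 2:
                    M           L           E           G
  I             4.754     0.02326       3.954      0.2431
  C           0.01276     0.01276    0.004254   -0.004254
  E             4.767     0.03603       3.958      0.2388
  solve Keq expr → x = -0.004254; check Q = 11.91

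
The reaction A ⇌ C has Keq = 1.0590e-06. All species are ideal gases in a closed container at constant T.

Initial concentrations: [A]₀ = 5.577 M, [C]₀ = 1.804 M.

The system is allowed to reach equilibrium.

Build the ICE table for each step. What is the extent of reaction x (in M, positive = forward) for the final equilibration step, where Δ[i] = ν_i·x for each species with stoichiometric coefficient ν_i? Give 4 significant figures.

x = -1.804 M

Q₀ = 0.3235 vs Keq = 1.0590e-06 ⇒ Q>K, reverse
Step 1:
                    A           C
  Initial       5.577       1.804
  Change        1.804      -1.804
  Equil         7.381  7.8165e-06
  solve Keq expr → x = -1.804; check Q = 1.0590e-06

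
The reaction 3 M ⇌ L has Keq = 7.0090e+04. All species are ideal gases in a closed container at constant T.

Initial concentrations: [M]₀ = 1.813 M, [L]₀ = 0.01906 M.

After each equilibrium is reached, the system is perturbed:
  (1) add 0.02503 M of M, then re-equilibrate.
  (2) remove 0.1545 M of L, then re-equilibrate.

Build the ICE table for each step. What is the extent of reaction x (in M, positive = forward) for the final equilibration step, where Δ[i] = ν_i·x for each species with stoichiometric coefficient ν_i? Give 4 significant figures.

Q₀ = 0.003198 vs Keq = 7.0090e+04 ⇒ Q<K, forward
Step 1:
                    M           L
  init          1.813     0.01906
  Δ            -1.792      0.5975
  eq          0.02064      0.6165
  solve Keq expr → x = 0.5975; check Q = 7.0090e+04
Then add 0.02503 M of M.
Step 2:
                    M           L
  init        0.04567      0.6165
  Δ          -0.02494    0.008313
  eq          0.02073      0.6248
  solve Keq expr → x = 0.008313; check Q = 7.0090e+04
Then remove 0.1545 M of L.
Step 3:
                    M           L
  init        0.02073      0.4703
  Δ         -0.001865  6.2162e-04
  eq          0.01887      0.4709
  solve Keq expr → x = 6.2162e-04; check Q = 7.0090e+04

x = 6.2162e-04 M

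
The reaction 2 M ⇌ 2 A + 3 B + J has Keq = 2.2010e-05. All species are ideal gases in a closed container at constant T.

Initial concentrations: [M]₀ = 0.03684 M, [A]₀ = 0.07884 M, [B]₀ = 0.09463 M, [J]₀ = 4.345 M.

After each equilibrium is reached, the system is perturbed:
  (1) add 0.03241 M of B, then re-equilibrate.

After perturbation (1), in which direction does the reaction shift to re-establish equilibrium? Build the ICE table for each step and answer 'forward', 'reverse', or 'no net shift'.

Q₀ = 0.01686 vs Keq = 2.2010e-05 ⇒ Q>K, reverse
Step 1:
                    M           A           B           J
  init        0.03684     0.07884     0.09463       4.345
  Δ           0.04334    -0.04334    -0.06501    -0.02167
  eq          0.08018      0.0355     0.02962       4.323
  solve Keq expr → x = -0.02167; check Q = 2.2010e-05
Then add 0.03241 M of B.
Step 2:
                    M           A           B           J
  init        0.08018      0.0355     0.06203       4.323
  Δ            0.0124     -0.0124     -0.0186   -0.006199
  eq          0.09258      0.0231     0.04343       4.317
  solve Keq expr → x = -0.006199; check Q = 2.2010e-05

Direction: reverse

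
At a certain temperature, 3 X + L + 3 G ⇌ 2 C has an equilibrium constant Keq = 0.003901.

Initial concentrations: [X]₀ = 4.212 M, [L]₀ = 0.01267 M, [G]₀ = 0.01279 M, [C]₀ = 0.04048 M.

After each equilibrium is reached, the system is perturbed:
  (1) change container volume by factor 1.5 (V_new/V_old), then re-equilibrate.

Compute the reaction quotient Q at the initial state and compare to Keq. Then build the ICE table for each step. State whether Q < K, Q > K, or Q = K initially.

Q₀ = 827.2; Q > K (proceeds reverse)

Q₀ = 827.2 vs Keq = 0.003901 ⇒ Q>K, reverse
Step 1:
                    X           L           G           C
  init          4.212     0.01267     0.01279     0.04048
  Δ           0.05794     0.01931     0.05794    -0.03863
  eq             4.27     0.03198     0.07073    0.001854
  solve Keq expr → x = -0.01931; check Q = 0.003901
Then change container volume by factor 1.5 (V_new/V_old).
Step 2:
                    X           L           G           C
  init          2.847     0.02132     0.04715    0.001236
  Δ           0.00115  3.8323e-04     0.00115 -7.6647e-04
  eq            2.848     0.02171      0.0483  4.6944e-04
  solve Keq expr → x = -3.8323e-04; check Q = 0.003901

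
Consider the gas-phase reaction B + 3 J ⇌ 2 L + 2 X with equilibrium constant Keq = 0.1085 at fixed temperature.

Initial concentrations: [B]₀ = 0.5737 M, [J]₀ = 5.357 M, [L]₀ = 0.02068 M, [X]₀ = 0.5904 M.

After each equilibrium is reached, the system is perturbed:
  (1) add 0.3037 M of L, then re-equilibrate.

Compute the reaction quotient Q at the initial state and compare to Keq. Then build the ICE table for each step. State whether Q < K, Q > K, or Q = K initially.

Q₀ = 1.6902e-06; Q < K (proceeds forward)

Q₀ = 1.6902e-06 vs Keq = 0.1085 ⇒ Q<K, forward
Step 1:
                    B           J           L           X
  Initial      0.5737       5.357     0.02068      0.5904
  Change      -0.4025      -1.207       0.805       0.805
  Equil        0.1712        4.15      0.8257       1.395
  solve Keq expr → x = 0.4025; check Q = 0.1085
Then add 0.3037 M of L.
Step 2:
                    B           J           L           X
  Initial      0.1712        4.15       1.129       1.395
  Change      0.04482      0.1345    -0.08965    -0.08965
  Equil         0.216       4.284        1.04       1.306
  solve Keq expr → x = -0.04482; check Q = 0.1085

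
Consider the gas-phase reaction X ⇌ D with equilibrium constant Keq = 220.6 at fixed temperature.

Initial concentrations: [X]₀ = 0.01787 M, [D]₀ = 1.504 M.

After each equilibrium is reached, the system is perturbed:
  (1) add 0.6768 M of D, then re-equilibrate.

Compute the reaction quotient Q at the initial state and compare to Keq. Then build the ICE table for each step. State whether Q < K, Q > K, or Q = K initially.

Q₀ = 84.16; Q < K (proceeds forward)

Q₀ = 84.16 vs Keq = 220.6 ⇒ Q<K, forward
Step 1:
                    X           D
  Initial     0.01787       1.504
  Change       -0.011       0.011
  Equil      0.006868       1.515
  solve Keq expr → x = 0.011; check Q = 220.6
Then add 0.6768 M of D.
Step 2:
                    X           D
  Initial    0.006868       2.192
  Change     0.003054   -0.003054
  Equil      0.009922       2.189
  solve Keq expr → x = -0.003054; check Q = 220.6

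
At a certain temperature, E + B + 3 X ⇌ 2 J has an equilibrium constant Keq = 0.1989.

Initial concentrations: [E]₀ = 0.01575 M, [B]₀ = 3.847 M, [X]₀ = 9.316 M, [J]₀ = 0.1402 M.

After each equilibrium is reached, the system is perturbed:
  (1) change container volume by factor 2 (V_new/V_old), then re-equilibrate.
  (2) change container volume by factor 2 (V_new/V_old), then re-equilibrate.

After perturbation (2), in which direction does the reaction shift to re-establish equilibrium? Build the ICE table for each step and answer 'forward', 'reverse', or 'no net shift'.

Q₀ = 4.0124e-04 vs Keq = 0.1989 ⇒ Q<K, forward
Step 1:
                  E         B         X         J
  init      0.01575     3.847     9.316    0.1402
  Δ         -0.0157   -0.0157   -0.0471    0.0314
  eq      4.8527e-05     3.831     9.269    0.1716
  solve Keq expr → x = 0.0157; check Q = 0.1989
Then change container volume by factor 2 (V_new/V_old).
Step 2:
                  E         B         X         J
  init    2.4264e-05     1.916     4.634    0.0858
  Δ       1.6825e-04 1.6825e-04 5.0474e-04 -3.3649e-04
  eq      1.9251e-04     1.916     4.635   0.08546
  solve Keq expr → x = -1.6825e-04; check Q = 0.1989
Then change container volume by factor 2 (V_new/V_old).
Step 3:
                  E         B         X         J
  init    9.6255e-05    0.9579     2.317   0.04273
  Δ       6.2701e-04 6.2701e-04  0.001881 -0.001254
  eq      7.2327e-04    0.9585     2.319   0.04148
  solve Keq expr → x = -6.2701e-04; check Q = 0.1989

Direction: reverse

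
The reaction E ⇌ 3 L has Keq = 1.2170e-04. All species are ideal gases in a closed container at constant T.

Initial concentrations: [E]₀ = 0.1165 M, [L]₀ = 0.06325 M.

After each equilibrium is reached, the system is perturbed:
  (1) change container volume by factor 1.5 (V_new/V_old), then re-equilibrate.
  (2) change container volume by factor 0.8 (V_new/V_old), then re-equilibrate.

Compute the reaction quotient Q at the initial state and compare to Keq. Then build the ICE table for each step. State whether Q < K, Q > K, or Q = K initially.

Q₀ = 0.002172 vs Keq = 1.2170e-04 ⇒ Q>K, reverse
Step 1:
                    E           L
  Initial      0.1165     0.06325
  Change      0.01273     -0.0382
  Equil        0.1292     0.02505
  solve Keq expr → x = -0.01273; check Q = 1.2170e-04
Then change container volume by factor 1.5 (V_new/V_old).
Step 2:
                    E           L
  Initial     0.08615      0.0167
  Change     -0.00168    0.005041
  Equil       0.08447     0.02174
  solve Keq expr → x = 0.00168; check Q = 1.2170e-04
Then change container volume by factor 0.8 (V_new/V_old).
Step 3:
                    E           L
  Initial      0.1056     0.02718
  Change     0.001222   -0.003667
  Equil        0.1068     0.02351
  solve Keq expr → x = -0.001222; check Q = 1.2170e-04

Q₀ = 0.002172; Q > K (proceeds reverse)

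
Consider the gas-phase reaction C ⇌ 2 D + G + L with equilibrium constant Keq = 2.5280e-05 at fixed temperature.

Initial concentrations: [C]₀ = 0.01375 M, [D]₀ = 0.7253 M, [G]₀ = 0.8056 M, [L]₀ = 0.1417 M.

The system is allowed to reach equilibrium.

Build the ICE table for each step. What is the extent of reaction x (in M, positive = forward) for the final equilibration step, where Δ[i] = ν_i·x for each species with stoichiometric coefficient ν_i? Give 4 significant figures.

Q₀ = 4.367 vs Keq = 2.5280e-05 ⇒ Q>K, reverse
Step 1:
                  C         D         G         L
  Initial   0.01375    0.7253    0.8056    0.1417
  Change     0.1417   -0.2833   -0.1417   -0.1417
  Equil      0.1554     0.442    0.6639 3.0297e-05
  solve Keq expr → x = -0.1417; check Q = 2.5280e-05

x = -0.1417 M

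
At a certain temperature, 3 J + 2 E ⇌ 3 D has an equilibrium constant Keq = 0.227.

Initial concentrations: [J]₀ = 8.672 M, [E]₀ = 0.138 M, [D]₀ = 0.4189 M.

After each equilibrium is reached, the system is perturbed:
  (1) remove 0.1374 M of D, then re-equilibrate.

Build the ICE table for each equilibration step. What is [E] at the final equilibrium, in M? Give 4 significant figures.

[E]_eq = 0.02556 M

Q₀ = 0.005919 vs Keq = 0.227 ⇒ Q<K, forward
Step 1:
                  J         E         D
  init        8.672     0.138    0.4189
  Δ         -0.1523   -0.1016    0.1523
  eq           8.52   0.03644    0.5712
  solve Keq expr → x = 0.05078; check Q = 0.227
Then remove 0.1374 M of D.
Step 2:
                  J         E         D
  init         8.52   0.03644    0.4338
  Δ        -0.01631  -0.01088   0.01631
  eq          8.503   0.02556    0.4502
  solve Keq expr → x = 0.005438; check Q = 0.227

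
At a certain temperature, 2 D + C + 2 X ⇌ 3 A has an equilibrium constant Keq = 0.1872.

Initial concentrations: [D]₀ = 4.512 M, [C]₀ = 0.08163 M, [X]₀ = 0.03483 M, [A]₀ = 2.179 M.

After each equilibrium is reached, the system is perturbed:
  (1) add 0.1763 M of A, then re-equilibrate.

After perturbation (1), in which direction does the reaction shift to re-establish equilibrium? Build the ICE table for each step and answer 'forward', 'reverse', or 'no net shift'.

Direction: reverse

Q₀ = 5132 vs Keq = 0.1872 ⇒ Q>K, reverse
Step 1:
                    D           C           X           A
  Initial       4.512     0.08163     0.03483       2.179
  Change       0.7235      0.3618      0.7235      -1.085
  Equil         5.236      0.4434      0.7583       1.094
  solve Keq expr → x = -0.3618; check Q = 0.1872
Then add 0.1763 M of A.
Step 2:
                    D           C           X           A
  Initial       5.236      0.4434      0.7583        1.27
  Change      0.05835     0.02917     0.05835    -0.08752
  Equil         5.294      0.4726      0.8167       1.183
  solve Keq expr → x = -0.02917; check Q = 0.1872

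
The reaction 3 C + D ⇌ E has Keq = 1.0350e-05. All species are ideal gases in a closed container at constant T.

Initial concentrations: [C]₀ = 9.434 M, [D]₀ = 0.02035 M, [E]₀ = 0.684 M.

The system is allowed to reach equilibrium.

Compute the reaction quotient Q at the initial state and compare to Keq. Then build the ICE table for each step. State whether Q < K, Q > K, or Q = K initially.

Q₀ = 0.04003 vs Keq = 1.0350e-05 ⇒ Q>K, reverse
Step 1:
                   C          D          E
  init         9.434    0.02035      0.684
  Δ             2.02     0.6732    -0.6732
  eq           11.45     0.6936    0.01079
  solve Keq expr → x = -0.6732; check Q = 1.0350e-05

Q₀ = 0.04003; Q > K (proceeds reverse)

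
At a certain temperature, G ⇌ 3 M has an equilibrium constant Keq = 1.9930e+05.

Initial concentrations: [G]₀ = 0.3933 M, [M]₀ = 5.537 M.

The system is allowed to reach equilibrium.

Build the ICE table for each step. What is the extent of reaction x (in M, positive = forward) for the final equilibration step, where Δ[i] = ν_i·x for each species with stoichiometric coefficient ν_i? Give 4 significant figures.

Q₀ = 431.6 vs Keq = 1.9930e+05 ⇒ Q<K, forward
Step 1:
                    G           M
  init         0.3933       5.537
  Δ           -0.3918       1.175
  eq         0.001517       6.712
  solve Keq expr → x = 0.3918; check Q = 1.9930e+05

x = 0.3918 M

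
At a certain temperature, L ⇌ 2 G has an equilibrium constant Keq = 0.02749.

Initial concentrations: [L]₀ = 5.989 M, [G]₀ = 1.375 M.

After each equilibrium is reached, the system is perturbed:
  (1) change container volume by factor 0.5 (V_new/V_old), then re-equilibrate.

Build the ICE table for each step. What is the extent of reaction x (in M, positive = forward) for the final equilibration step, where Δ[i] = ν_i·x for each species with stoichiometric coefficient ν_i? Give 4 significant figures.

Q₀ = 0.3157 vs Keq = 0.02749 ⇒ Q>K, reverse
Step 1:
                    L           G
  I             5.989       1.375
  C            0.4767     -0.9534
  E             6.466      0.4216
  solve Keq expr → x = -0.4767; check Q = 0.02749
Then change container volume by factor 0.5 (V_new/V_old).
Step 2:
                    L           G
  I             12.93      0.8432
  C            0.1221     -0.2442
  E             13.05       0.599
  solve Keq expr → x = -0.1221; check Q = 0.02749

x = -0.1221 M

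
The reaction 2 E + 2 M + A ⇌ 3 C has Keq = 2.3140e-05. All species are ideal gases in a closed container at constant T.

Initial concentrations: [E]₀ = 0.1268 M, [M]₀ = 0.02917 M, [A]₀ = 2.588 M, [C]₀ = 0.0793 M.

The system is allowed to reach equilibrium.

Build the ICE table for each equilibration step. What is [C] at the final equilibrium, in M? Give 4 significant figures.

[C]_eq = 0.002317 M

Q₀ = 14.08 vs Keq = 2.3140e-05 ⇒ Q>K, reverse
Step 1:
                    E           M           A           C
  init         0.1268     0.02917       2.588      0.0793
  Δ           0.05132     0.05132     0.02566    -0.07698
  eq           0.1781     0.08049       2.614    0.002317
  solve Keq expr → x = -0.02566; check Q = 2.3140e-05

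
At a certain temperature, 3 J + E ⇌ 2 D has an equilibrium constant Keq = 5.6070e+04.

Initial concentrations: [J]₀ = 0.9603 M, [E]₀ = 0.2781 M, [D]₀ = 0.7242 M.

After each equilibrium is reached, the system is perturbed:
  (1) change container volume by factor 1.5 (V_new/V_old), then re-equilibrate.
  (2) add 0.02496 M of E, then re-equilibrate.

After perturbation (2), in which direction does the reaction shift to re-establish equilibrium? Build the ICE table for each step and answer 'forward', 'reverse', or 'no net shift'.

Direction: forward

Q₀ = 2.13 vs Keq = 5.6070e+04 ⇒ Q<K, forward
Step 1:
                    J           E           D
  init         0.9603      0.2781      0.7242
  Δ           -0.8094     -0.2698      0.5396
  eq           0.1509    0.008293       1.264
  solve Keq expr → x = 0.2698; check Q = 5.6070e+04
Then change container volume by factor 1.5 (V_new/V_old).
Step 2:
                    J           E           D
  init         0.1006    0.005529      0.8425
  Δ           0.01059     0.00353    -0.00706
  eq           0.1112    0.009059      0.8355
  solve Keq expr → x = -0.00353; check Q = 5.6070e+04
Then add 0.02496 M of E.
Step 3:
                    J           E           D
  init         0.1112     0.03402      0.8355
  Δ           -0.0297     -0.0099      0.0198
  eq          0.08148     0.02412      0.8553
  solve Keq expr → x = 0.0099; check Q = 5.6070e+04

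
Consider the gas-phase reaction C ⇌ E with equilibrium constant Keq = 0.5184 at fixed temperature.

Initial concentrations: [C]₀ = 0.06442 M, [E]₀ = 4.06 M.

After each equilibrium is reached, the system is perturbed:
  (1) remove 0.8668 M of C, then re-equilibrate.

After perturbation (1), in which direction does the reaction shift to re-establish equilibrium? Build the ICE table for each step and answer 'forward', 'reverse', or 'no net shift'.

Q₀ = 63.02 vs Keq = 0.5184 ⇒ Q>K, reverse
Step 1:
                  C         E
  I         0.06442      4.06
  C           2.652    -2.652
  E           2.716     1.408
  solve Keq expr → x = -2.652; check Q = 0.5184
Then remove 0.8668 M of C.
Step 2:
                  C         E
  I           1.849     1.408
  C          0.2959   -0.2959
  E           2.145     1.112
  solve Keq expr → x = -0.2959; check Q = 0.5184

Direction: reverse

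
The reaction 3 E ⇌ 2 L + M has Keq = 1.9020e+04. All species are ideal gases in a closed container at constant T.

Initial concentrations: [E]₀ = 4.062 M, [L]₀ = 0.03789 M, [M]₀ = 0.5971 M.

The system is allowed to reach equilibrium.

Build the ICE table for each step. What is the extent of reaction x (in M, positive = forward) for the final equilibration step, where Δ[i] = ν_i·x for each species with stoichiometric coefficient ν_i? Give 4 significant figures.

Q₀ = 1.2790e-05 vs Keq = 1.9020e+04 ⇒ Q<K, forward
Step 1:
                   E          L          M
  I            4.062    0.03789     0.5971
  C           -3.972      2.648      1.324
  E          0.08999      2.686      1.921
  solve Keq expr → x = 1.324; check Q = 1.9020e+04

x = 1.324 M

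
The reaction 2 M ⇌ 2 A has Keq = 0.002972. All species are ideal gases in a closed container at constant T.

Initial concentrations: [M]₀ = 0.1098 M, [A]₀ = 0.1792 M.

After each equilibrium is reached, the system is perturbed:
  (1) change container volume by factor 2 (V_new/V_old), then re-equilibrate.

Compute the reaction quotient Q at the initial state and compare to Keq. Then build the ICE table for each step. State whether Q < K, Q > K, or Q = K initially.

Q₀ = 2.664 vs Keq = 0.002972 ⇒ Q>K, reverse
Step 1:
                    M           A
  init         0.1098      0.1792
  Δ            0.1643     -0.1643
  eq           0.2741     0.01494
  solve Keq expr → x = -0.08213; check Q = 0.002972
Then change container volume by factor 2 (V_new/V_old).
Step 2:
                    M           A
  init          0.137     0.00747
  Δ                 0           0
  eq            0.137     0.00747
  solve Keq expr → x = 0; check Q = 0.002972

Q₀ = 2.664; Q > K (proceeds reverse)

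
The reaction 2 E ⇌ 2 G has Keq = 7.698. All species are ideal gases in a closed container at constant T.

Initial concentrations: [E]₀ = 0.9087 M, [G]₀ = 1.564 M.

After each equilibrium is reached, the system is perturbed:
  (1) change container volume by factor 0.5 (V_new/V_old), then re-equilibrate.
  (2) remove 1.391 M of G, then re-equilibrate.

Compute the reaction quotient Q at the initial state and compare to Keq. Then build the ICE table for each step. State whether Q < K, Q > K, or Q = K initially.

Q₀ = 2.962; Q < K (proceeds forward)

Q₀ = 2.962 vs Keq = 7.698 ⇒ Q<K, forward
Step 1:
                  E         G
  I          0.9087     1.564
  C         -0.2536    0.2536
  E          0.6551     1.818
  solve Keq expr → x = 0.1268; check Q = 7.698
Then change container volume by factor 0.5 (V_new/V_old).
Step 2:
                  E         G
  I            1.31     3.635
  C               0         0
  E            1.31     3.635
  solve Keq expr → x = 0; check Q = 7.698
Then remove 1.391 M of G.
Step 3:
                  E         G
  I            1.31     2.244
  C         -0.3685    0.3685
  E          0.9417     2.613
  solve Keq expr → x = 0.1843; check Q = 7.698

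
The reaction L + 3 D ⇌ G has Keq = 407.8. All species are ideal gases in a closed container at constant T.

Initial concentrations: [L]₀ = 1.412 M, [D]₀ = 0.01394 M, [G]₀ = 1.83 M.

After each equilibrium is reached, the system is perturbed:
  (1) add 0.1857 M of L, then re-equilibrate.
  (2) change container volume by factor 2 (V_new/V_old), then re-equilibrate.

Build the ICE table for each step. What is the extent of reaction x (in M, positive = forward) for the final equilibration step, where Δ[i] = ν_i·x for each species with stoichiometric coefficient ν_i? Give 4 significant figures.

x = -0.02234 M

Q₀ = 4.7844e+05 vs Keq = 407.8 ⇒ Q>K, reverse
Step 1:
                    L           D           G
  Initial       1.412     0.01394        1.83
  Change      0.04348      0.1304    -0.04348
  Equil         1.455      0.1444       1.787
  solve Keq expr → x = -0.04348; check Q = 407.8
Then add 0.1857 M of L.
Step 2:
                    L           D           G
  Initial       1.641      0.1444       1.787
  Change    -0.001855   -0.005565    0.001855
  Equil         1.639      0.1388       1.788
  solve Keq expr → x = 0.001855; check Q = 407.8
Then change container volume by factor 2 (V_new/V_old).
Step 3:
                    L           D           G
  Initial      0.8197     0.06941      0.8942
  Change      0.02234     0.06702    -0.02234
  Equil         0.842      0.1364      0.8718
  solve Keq expr → x = -0.02234; check Q = 407.8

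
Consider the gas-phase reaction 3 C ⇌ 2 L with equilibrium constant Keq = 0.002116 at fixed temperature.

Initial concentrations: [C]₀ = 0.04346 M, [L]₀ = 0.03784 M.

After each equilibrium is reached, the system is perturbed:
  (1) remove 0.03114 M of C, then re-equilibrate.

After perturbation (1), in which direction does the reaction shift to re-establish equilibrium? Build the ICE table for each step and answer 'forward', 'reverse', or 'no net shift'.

Q₀ = 17.44 vs Keq = 0.002116 ⇒ Q>K, reverse
Step 1:
                  C         L
  Initial   0.04346   0.03784
  Change    0.05464  -0.03643
  Equil      0.0981  0.001413
  solve Keq expr → x = -0.01821; check Q = 0.002116
Then remove 0.03114 M of C.
Step 2:
                  C         L
  Initial   0.06696  0.001413
  Change  9.0033e-04 -6.0022e-04
  Equil     0.06786 8.1317e-04
  solve Keq expr → x = -3.0011e-04; check Q = 0.002116

Direction: reverse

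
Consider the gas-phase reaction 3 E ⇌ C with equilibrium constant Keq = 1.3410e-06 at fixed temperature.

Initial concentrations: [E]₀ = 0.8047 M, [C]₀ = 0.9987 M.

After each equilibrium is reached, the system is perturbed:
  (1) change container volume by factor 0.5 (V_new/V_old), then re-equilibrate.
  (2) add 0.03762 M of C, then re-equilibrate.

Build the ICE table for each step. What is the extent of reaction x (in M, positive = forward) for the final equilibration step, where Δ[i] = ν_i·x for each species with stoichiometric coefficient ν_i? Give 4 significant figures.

Q₀ = 1.917 vs Keq = 1.3410e-06 ⇒ Q>K, reverse
Step 1:
                  E         C
  I          0.8047    0.9987
  C           2.996   -0.9986
  E           3.801 7.3617e-05
  solve Keq expr → x = -0.9986; check Q = 1.3410e-06
Then change container volume by factor 0.5 (V_new/V_old).
Step 2:
                  E         C
  I           7.601 1.4723e-04
  C       -0.001324 4.4139e-04
  E             7.6 5.8863e-04
  solve Keq expr → x = 4.4139e-04; check Q = 1.3410e-06
Then add 0.03762 M of C.
Step 3:
                  E         C
  I             7.6   0.03821
  C          0.1128  -0.03759
  E           7.713 6.1522e-04
  solve Keq expr → x = -0.03759; check Q = 1.3410e-06

x = -0.03759 M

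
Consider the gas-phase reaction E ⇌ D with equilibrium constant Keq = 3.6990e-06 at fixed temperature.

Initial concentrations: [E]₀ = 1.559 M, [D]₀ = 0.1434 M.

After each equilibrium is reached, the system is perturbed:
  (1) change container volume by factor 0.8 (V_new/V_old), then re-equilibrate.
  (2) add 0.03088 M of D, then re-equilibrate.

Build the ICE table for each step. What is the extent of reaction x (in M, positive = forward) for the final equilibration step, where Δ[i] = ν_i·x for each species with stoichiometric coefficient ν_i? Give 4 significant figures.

Q₀ = 0.09198 vs Keq = 3.6990e-06 ⇒ Q>K, reverse
Step 1:
                   E          D
  I            1.559     0.1434
  C           0.1434    -0.1434
  E            1.702 6.2972e-06
  solve Keq expr → x = -0.1434; check Q = 3.6990e-06
Then change container volume by factor 0.8 (V_new/V_old).
Step 2:
                   E          D
  I            2.128 7.8714e-06
  C                0          0
  E            2.128 7.8714e-06
  solve Keq expr → x = 0; check Q = 3.6990e-06
Then add 0.03088 M of D.
Step 3:
                   E          D
  I            2.128    0.03089
  C          0.03088   -0.03088
  E            2.159 7.9857e-06
  solve Keq expr → x = -0.03088; check Q = 3.6990e-06

x = -0.03088 M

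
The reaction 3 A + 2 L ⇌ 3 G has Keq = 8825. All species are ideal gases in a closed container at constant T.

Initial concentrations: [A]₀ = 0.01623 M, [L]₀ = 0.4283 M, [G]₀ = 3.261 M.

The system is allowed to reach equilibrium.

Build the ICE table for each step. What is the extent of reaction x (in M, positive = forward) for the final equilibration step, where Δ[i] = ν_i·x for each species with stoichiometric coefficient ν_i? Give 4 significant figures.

Q₀ = 4.4218e+07 vs Keq = 8825 ⇒ Q>K, reverse
Step 1:
                   A          L          G
  init       0.01623     0.4283      3.261
  Δ           0.2011     0.1341    -0.2011
  eq          0.2173     0.5624       3.06
  solve Keq expr → x = -0.06703; check Q = 8825

x = -0.06703 M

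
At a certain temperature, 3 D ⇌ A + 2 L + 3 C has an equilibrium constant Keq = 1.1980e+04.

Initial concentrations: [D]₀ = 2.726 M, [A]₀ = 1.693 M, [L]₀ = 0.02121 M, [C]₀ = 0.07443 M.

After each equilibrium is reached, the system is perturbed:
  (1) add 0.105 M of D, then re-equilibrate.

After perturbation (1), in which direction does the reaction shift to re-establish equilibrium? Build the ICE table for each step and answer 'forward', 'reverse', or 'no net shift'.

Q₀ = 1.5503e-08 vs Keq = 1.1980e+04 ⇒ Q<K, forward
Step 1:
                    D           A           L           C
  Initial       2.726       1.693     0.02121     0.07443
  Change       -2.508      0.8359       1.672       2.508
  Equil        0.2184       2.529       1.693       2.582
  solve Keq expr → x = 0.8359; check Q = 1.1980e+04
Then add 0.105 M of D.
Step 2:
                    D           A           L           C
  Initial      0.3234       2.529       1.693       2.582
  Change     -0.09101     0.03034     0.06067     0.09101
  Equil        0.2324       2.559       1.754       2.673
  solve Keq expr → x = 0.03034; check Q = 1.1980e+04

Direction: forward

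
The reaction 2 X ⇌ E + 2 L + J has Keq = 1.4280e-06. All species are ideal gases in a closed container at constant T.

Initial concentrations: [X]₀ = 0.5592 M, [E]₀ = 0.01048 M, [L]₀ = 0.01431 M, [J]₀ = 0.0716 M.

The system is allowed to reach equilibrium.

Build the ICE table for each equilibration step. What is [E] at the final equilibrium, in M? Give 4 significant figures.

Q₀ = 4.9138e-07 vs Keq = 1.4280e-06 ⇒ Q<K, forward
Step 1:
                  X         E         L         J
  Initial    0.5592   0.01048   0.01431    0.0716
  Change   -0.00636   0.00318   0.00636   0.00318
  Equil      0.5528   0.01366   0.02067   0.07478
  solve Keq expr → x = 0.00318; check Q = 1.4280e-06

[E]_eq = 0.01366 M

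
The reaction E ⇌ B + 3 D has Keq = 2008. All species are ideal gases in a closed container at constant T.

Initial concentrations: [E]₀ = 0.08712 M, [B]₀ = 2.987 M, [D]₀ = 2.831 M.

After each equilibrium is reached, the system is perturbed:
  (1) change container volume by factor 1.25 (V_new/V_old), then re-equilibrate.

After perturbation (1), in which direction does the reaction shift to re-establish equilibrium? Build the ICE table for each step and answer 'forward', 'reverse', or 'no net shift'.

Q₀ = 777.9 vs Keq = 2008 ⇒ Q<K, forward
Step 1:
                   E          B          D
  init       0.08712      2.987      2.831
  Δ          -0.0474     0.0474     0.1422
  eq         0.03972      3.034      2.973
  solve Keq expr → x = 0.0474; check Q = 2008
Then change container volume by factor 1.25 (V_new/V_old).
Step 2:
                   E          B          D
  init       0.03177      2.428      2.379
  Δ         -0.01449    0.01449    0.04348
  eq         0.01728      2.442      2.422
  solve Keq expr → x = 0.01449; check Q = 2008

Direction: forward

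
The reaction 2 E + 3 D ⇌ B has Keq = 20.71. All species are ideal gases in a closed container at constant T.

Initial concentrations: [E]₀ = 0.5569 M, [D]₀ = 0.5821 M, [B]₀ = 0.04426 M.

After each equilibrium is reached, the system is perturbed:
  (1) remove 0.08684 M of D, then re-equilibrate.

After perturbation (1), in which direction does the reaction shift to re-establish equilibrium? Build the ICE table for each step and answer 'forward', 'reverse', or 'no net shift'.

Direction: reverse

Q₀ = 0.7235 vs Keq = 20.71 ⇒ Q<K, forward
Step 1:
                    E           D           B
  I            0.5569      0.5821     0.04426
  C           -0.1622     -0.2434     0.08112
  E            0.3947      0.3387      0.1254
  solve Keq expr → x = 0.08112; check Q = 20.71
Then remove 0.08684 M of D.
Step 2:
                    E           D           B
  I            0.3947      0.2519      0.1254
  C           0.03502     0.05253    -0.01751
  E            0.4297      0.3044      0.1079
  solve Keq expr → x = -0.01751; check Q = 20.71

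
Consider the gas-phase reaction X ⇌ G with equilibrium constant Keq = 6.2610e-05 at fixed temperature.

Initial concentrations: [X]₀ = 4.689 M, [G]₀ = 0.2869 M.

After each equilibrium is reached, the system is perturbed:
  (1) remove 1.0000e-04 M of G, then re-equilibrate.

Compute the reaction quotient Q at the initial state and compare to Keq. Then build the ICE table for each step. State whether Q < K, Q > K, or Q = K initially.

Q₀ = 0.06119 vs Keq = 6.2610e-05 ⇒ Q>K, reverse
Step 1:
                    X           G
  Initial       4.689      0.2869
  Change       0.2866     -0.2866
  Equil         4.976  3.1152e-04
  solve Keq expr → x = -0.2866; check Q = 6.2610e-05
Then remove 1.0000e-04 M of G.
Step 2:
                    X           G
  Initial       4.976  2.1152e-04
  Change  -9.9994e-05  9.9994e-05
  Equil         4.975  3.1152e-04
  solve Keq expr → x = 9.9994e-05; check Q = 6.2610e-05

Q₀ = 0.06119; Q > K (proceeds reverse)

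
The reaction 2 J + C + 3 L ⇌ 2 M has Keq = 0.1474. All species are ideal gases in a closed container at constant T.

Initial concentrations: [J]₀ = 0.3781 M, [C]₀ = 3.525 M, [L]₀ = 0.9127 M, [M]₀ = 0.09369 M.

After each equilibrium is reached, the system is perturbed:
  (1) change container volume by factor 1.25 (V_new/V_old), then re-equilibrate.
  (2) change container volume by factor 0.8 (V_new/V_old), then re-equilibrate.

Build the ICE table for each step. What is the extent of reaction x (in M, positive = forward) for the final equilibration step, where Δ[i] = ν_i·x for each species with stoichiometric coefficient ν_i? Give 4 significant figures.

Q₀ = 0.02291 vs Keq = 0.1474 ⇒ Q<K, forward
Step 1:
                    J           C           L           M
  I            0.3781       3.525      0.9127     0.09369
  C          -0.06834    -0.03417     -0.1025     0.06834
  E            0.3098       3.491      0.8102       0.162
  solve Keq expr → x = 0.03417; check Q = 0.1474
Then change container volume by factor 1.25 (V_new/V_old).
Step 2:
                    J           C           L           M
  I            0.2478       2.793      0.6481      0.1296
  C           0.02795     0.01398     0.04193    -0.02795
  E            0.2758       2.807      0.6901      0.1017
  solve Keq expr → x = -0.01398; check Q = 0.1474
Then change container volume by factor 0.8 (V_new/V_old).
Step 3:
                    J           C           L           M
  I            0.3447       3.508      0.8626      0.1271
  C          -0.03494    -0.01747    -0.05241     0.03494
  E            0.3098       3.491      0.8102       0.162
  solve Keq expr → x = 0.01747; check Q = 0.1474

x = 0.01747 M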